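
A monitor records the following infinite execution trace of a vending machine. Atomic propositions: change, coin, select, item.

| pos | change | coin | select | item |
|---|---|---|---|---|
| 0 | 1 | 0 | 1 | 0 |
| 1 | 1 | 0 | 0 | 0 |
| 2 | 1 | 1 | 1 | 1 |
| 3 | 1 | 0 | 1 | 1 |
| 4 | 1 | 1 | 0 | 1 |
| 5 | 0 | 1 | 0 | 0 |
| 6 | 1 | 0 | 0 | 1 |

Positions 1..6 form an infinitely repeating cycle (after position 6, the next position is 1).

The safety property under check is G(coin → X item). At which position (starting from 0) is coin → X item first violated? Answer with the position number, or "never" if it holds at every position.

Check coin → X item at each position in order: 0 ✓, 1 ✓, 2 ✓, 3 ✓.
At position 4 the labels are {change, coin, item} and the next position 5 has {coin}, so coin → X item is false there. This is the first violation.

4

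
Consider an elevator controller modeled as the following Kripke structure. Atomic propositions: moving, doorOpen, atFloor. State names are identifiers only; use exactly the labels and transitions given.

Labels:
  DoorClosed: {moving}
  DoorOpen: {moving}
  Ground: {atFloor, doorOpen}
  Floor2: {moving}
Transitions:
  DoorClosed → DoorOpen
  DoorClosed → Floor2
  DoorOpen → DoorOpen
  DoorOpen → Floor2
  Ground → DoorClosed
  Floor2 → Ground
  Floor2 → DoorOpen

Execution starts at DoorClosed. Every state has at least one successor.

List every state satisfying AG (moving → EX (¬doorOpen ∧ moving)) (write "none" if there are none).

States satisfying moving → EX (¬doorOpen ∧ moving): {DoorClosed, DoorOpen, Ground, Floor2}.
States satisfying AG (moving → EX (¬doorOpen ∧ moving)): {DoorClosed, DoorOpen, Ground, Floor2}.

{DoorClosed, DoorOpen, Ground, Floor2}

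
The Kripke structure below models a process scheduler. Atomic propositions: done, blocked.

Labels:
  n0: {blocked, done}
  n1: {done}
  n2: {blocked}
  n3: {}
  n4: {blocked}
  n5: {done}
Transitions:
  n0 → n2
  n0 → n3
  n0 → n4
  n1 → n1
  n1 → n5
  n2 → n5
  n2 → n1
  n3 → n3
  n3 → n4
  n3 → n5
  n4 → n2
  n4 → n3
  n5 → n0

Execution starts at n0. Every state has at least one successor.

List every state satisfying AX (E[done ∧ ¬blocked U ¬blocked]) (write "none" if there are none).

States satisfying E[done ∧ ¬blocked U ¬blocked]: {n1, n3, n5}.
States satisfying AX (E[done ∧ ¬blocked U ¬blocked]): {n1, n2}.

{n1, n2}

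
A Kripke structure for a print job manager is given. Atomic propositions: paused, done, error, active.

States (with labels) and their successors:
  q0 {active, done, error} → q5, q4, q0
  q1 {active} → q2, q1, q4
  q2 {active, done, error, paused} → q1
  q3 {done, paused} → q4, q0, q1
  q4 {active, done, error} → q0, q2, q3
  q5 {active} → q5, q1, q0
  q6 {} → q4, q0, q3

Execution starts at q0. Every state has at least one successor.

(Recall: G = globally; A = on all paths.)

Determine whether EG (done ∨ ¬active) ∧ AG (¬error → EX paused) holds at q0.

States satisfying done ∨ ¬active: {q0, q2, q3, q4, q6}.
States satisfying EG (done ∨ ¬active): {q0, q3, q4, q6}.
States satisfying ¬error → EX paused: {q0, q1, q2, q4, q6}.
States satisfying AG (¬error → EX paused): ∅.
States satisfying EG (done ∨ ¬active) ∧ AG (¬error → EX paused): ∅.
q0 ∉ Sat(EG (done ∨ ¬active) ∧ AG (¬error → EX paused)).

No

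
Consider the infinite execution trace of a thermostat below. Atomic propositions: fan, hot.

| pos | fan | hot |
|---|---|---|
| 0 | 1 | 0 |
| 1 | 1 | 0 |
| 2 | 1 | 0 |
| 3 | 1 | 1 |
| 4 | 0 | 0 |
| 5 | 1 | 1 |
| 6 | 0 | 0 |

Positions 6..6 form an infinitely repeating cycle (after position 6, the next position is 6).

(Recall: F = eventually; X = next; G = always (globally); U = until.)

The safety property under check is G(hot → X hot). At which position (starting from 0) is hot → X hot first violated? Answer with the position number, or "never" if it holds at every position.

3

Check hot → X hot at each position in order: 0 ✓, 1 ✓, 2 ✓.
At position 3 the labels are {fan, hot} and the next position 4 has {}, so hot → X hot is false there. This is the first violation.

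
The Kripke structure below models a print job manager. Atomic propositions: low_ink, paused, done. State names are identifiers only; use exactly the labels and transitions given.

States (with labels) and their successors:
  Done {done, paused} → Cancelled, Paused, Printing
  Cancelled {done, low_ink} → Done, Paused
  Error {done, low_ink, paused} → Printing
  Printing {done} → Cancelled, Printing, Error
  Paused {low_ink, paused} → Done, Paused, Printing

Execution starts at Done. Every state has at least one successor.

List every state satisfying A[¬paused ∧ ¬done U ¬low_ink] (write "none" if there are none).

States satisfying ¬paused ∧ ¬done: ∅.
States satisfying ¬low_ink: {Done, Printing}.
States satisfying A[¬paused ∧ ¬done U ¬low_ink]: {Done, Printing}.

{Done, Printing}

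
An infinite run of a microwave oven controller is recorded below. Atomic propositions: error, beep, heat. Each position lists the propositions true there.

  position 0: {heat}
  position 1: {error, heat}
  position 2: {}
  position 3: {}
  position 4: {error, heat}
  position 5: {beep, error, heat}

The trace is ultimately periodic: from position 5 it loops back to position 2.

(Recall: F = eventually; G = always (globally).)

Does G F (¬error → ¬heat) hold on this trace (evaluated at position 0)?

Yes

F (¬error → ¬heat) holds at every position 0..5, and those are all positions ever visited, so G F (¬error → ¬heat) holds.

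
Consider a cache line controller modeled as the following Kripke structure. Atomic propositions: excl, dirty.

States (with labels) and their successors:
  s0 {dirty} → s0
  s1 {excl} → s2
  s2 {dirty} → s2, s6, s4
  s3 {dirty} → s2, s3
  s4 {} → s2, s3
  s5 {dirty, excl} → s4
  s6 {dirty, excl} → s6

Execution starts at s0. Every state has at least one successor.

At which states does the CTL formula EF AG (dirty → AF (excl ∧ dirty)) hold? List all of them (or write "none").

{s1, s2, s3, s4, s5, s6}

States satisfying AG (dirty → AF (excl ∧ dirty)): {s6}.
States satisfying EF AG (dirty → AF (excl ∧ dirty)): {s1, s2, s3, s4, s5, s6}.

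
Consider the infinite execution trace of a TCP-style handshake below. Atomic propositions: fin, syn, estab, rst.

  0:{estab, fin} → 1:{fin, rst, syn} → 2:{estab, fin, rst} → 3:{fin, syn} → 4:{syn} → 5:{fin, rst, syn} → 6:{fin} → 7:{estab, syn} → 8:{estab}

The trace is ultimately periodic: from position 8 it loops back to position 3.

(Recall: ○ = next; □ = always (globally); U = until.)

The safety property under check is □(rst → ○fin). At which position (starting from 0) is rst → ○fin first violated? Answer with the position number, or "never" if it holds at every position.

never

rst → ○fin holds at every position 0..8, and those are all the positions the trace ever visits, so the invariant □(rst → ○fin) is never violated.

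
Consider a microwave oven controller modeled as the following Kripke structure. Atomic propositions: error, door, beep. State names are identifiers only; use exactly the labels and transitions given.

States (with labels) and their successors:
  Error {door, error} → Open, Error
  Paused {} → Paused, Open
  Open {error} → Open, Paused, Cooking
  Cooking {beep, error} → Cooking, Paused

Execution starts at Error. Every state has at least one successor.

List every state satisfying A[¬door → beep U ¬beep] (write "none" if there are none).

{Error, Paused, Open}

States satisfying ¬door → beep: {Error, Cooking}.
States satisfying ¬beep: {Error, Paused, Open}.
States satisfying A[¬door → beep U ¬beep]: {Error, Paused, Open}.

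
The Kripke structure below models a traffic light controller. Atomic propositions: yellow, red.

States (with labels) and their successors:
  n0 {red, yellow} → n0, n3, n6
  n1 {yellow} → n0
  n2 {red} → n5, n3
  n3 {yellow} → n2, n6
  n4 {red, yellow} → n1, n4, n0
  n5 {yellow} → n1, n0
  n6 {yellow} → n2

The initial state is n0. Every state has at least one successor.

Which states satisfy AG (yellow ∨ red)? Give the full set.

States satisfying yellow ∨ red: {n0, n1, n2, n3, n4, n5, n6}.
States satisfying AG (yellow ∨ red): {n0, n1, n2, n3, n4, n5, n6}.

{n0, n1, n2, n3, n4, n5, n6}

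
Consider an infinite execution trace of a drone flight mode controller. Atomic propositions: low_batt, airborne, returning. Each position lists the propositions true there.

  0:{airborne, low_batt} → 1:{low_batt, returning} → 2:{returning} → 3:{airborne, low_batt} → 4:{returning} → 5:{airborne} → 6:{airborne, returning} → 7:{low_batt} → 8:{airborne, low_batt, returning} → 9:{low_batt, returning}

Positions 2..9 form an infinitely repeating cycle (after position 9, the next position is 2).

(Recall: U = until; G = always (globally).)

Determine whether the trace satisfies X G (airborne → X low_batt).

Does not hold

The position after 0 is 1; G (airborne → X low_batt) is false there.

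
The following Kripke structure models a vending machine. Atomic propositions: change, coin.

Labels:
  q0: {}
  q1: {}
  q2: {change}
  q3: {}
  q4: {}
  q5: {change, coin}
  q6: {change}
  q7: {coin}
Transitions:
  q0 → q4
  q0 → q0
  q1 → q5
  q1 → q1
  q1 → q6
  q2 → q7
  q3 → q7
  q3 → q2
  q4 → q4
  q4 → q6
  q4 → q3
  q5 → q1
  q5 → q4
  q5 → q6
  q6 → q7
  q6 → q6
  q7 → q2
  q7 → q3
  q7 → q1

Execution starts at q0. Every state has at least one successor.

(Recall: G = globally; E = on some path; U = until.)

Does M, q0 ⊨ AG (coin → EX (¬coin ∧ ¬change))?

Yes

States satisfying coin → EX (¬coin ∧ ¬change): {q0, q1, q2, q3, q4, q5, q6, q7}.
States satisfying AG (coin → EX (¬coin ∧ ¬change)): {q0, q1, q2, q3, q4, q5, q6, q7}.
Every state reachable from q0 satisfies coin → EX (¬coin ∧ ¬change).
q0 ∈ Sat(AG (coin → EX (¬coin ∧ ¬change))).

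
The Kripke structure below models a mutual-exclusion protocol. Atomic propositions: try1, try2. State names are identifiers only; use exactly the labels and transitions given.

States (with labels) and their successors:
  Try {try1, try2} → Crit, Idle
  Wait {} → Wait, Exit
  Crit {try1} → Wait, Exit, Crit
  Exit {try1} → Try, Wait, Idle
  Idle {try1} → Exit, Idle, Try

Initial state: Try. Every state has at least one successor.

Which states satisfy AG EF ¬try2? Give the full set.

States satisfying EF ¬try2: {Try, Wait, Crit, Exit, Idle}.
States satisfying AG EF ¬try2: {Try, Wait, Crit, Exit, Idle}.

{Try, Wait, Crit, Exit, Idle}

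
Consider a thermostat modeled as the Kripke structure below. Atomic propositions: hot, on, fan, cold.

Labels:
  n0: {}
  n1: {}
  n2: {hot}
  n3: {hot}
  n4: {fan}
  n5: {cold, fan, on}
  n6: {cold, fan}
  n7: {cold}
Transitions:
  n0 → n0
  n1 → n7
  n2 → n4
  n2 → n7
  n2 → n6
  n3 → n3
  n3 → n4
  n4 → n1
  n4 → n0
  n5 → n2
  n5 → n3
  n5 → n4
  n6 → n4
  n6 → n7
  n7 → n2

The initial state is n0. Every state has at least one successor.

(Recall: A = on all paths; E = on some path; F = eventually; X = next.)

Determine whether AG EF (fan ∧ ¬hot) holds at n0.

States satisfying EF (fan ∧ ¬hot): {n1, n2, n3, n4, n5, n6, n7}.
States satisfying AG EF (fan ∧ ¬hot): ∅.
n0 is reachable from n0 and violates EF (fan ∧ ¬hot), so AG fails at n0.
n0 ∉ Sat(AG EF (fan ∧ ¬hot)).

No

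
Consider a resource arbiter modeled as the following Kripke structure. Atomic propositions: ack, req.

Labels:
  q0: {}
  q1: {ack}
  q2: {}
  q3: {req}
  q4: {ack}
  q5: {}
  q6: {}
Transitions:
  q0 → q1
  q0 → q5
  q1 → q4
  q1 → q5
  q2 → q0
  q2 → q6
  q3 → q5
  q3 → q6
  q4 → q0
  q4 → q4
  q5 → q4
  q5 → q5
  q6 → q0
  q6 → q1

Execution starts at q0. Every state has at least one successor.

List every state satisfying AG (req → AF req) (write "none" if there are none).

States satisfying req → AF req: {q0, q1, q2, q3, q4, q5, q6}.
States satisfying AG (req → AF req): {q0, q1, q2, q3, q4, q5, q6}.

{q0, q1, q2, q3, q4, q5, q6}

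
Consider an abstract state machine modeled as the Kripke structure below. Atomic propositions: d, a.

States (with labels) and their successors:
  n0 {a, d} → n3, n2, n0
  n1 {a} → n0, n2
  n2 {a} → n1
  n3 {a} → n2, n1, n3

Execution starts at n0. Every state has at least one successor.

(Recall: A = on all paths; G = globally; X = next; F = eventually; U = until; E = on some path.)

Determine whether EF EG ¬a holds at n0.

Does not hold

States satisfying EG ¬a: ∅.
States satisfying EF EG ¬a: ∅.
No suitable path/successor from n0 witnesses the formula.
n0 ∉ Sat(EF EG ¬a).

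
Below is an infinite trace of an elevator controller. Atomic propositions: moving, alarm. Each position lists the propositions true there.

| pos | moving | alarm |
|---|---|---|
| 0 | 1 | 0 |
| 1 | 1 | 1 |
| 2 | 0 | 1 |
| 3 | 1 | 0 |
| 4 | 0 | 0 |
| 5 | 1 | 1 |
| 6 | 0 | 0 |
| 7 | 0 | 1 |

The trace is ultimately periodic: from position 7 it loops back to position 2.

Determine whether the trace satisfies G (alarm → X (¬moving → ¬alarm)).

No

alarm → X (¬moving → ¬alarm) must hold at every position from 0 onward. It fails at position 1, so G (alarm → X (¬moving → ¬alarm)) is false.
Positions where alarm holds: 1, 2, 5, 7.
Check X (¬moving → ¬alarm) at each: 1→fails, 2→ok, 5→ok, 7→fails.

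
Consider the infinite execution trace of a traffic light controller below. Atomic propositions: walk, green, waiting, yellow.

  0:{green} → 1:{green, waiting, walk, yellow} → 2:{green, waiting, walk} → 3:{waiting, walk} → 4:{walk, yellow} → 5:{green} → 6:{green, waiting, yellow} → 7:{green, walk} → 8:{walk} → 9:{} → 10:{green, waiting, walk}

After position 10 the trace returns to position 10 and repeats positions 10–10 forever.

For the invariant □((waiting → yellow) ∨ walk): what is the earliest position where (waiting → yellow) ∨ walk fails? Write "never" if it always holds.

(waiting → yellow) ∨ walk holds at every position 0..10, and those are all the positions the trace ever visits, so the invariant □((waiting → yellow) ∨ walk) is never violated.

never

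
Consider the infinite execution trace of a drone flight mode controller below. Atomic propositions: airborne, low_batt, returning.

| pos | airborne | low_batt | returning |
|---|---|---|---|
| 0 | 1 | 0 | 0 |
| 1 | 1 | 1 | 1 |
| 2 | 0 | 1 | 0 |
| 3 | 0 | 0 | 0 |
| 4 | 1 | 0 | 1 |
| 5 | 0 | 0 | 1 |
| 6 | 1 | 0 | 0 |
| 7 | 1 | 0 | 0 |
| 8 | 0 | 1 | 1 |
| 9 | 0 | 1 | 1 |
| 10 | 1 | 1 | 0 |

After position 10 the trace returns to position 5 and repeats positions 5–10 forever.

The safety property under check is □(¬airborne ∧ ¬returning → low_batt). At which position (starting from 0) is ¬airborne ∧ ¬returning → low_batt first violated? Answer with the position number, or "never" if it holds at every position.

Check ¬airborne ∧ ¬returning → low_batt at each position in order: 0 ✓, 1 ✓, 2 ✓.
At position 3 the labels are {}, so ¬airborne ∧ ¬returning → low_batt is false there. This is the first violation.

3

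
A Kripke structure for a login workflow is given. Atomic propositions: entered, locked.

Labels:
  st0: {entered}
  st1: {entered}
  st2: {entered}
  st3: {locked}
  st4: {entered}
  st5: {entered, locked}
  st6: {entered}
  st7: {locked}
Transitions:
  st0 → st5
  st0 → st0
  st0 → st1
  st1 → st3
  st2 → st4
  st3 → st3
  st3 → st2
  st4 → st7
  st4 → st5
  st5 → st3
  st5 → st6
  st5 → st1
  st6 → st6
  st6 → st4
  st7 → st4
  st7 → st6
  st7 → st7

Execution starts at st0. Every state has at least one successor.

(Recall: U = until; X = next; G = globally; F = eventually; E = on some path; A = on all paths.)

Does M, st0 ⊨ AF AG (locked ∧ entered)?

Does not hold

States satisfying AG (locked ∧ entered): ∅.
States satisfying AF AG (locked ∧ entered): ∅.
There is a path from st0 along which AG (locked ∧ entered) never holds.
st0 ∉ Sat(AF AG (locked ∧ entered)).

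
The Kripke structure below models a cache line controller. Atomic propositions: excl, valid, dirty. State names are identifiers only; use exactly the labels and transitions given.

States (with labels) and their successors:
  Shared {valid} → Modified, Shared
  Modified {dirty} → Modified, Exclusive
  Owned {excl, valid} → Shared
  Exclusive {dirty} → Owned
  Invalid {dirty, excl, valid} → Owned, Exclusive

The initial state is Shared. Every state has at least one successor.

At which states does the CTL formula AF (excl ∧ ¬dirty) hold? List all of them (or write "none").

{Owned, Exclusive, Invalid}

States satisfying excl ∧ ¬dirty: {Owned}.
States satisfying AF (excl ∧ ¬dirty): {Owned, Exclusive, Invalid}.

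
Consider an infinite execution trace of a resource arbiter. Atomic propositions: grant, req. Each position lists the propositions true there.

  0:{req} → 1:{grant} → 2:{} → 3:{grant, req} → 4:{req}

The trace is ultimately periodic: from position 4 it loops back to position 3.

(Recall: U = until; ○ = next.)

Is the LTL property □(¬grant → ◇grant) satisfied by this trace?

¬grant → ◇grant holds at every position 0..4, and those are all positions ever visited, so □(¬grant → ◇grant) holds.
Positions where ¬grant holds: 0, 2, 4.
Check ◇grant at each: 0→ok, 2→ok, 4→ok.

Yes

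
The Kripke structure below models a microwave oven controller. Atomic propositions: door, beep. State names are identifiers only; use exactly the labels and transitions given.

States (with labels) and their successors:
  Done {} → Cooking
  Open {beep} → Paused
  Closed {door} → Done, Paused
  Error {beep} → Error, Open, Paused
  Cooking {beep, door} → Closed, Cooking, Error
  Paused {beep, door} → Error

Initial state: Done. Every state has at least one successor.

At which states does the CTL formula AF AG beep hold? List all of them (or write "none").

States satisfying AG beep: {Open, Error, Paused}.
States satisfying AF AG beep: {Open, Error, Paused}.

{Open, Error, Paused}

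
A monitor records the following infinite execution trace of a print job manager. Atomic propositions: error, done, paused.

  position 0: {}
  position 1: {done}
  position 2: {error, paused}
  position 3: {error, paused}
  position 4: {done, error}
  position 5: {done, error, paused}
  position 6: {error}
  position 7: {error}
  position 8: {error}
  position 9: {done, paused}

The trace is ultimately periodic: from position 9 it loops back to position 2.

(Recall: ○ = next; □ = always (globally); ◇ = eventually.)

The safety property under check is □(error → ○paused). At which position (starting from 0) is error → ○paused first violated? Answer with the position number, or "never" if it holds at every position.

Check error → ○paused at each position in order: 0 ✓, 1 ✓, 2 ✓.
At position 3 the labels are {error, paused} and the next position 4 has {done, error}, so error → ○paused is false there. This is the first violation.

3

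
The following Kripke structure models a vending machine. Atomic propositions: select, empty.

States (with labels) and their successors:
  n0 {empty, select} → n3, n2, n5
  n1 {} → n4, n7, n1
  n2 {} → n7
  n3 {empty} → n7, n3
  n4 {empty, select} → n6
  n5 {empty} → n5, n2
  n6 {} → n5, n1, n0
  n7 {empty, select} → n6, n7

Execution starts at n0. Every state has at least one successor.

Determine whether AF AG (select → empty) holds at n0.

Yes

States satisfying AG (select → empty): {n0, n1, n2, n3, n4, n5, n6, n7}.
States satisfying AF AG (select → empty): {n0, n1, n2, n3, n4, n5, n6, n7}.
n0 ∈ Sat(AF AG (select → empty)).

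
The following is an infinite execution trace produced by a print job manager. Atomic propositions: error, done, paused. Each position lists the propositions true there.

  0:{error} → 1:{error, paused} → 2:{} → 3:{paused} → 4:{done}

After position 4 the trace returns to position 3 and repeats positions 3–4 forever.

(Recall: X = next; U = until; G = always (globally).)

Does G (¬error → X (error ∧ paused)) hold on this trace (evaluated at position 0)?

No

¬error → X (error ∧ paused) must hold at every position from 0 onward. It fails at position 2, so G (¬error → X (error ∧ paused)) is false.
Positions where ¬error holds: 2, 3, 4.
Check X (error ∧ paused) at each: 2→fails, 3→fails, 4→fails.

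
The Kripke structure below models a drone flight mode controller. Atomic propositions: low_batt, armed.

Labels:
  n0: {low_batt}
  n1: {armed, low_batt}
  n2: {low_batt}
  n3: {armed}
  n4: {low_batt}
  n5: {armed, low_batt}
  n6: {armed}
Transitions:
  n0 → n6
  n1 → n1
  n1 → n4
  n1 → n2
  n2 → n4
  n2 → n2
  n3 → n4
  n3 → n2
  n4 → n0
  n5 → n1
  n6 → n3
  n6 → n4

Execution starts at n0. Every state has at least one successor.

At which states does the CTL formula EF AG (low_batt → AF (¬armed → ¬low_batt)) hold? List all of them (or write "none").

States satisfying AG (low_batt → AF (¬armed → ¬low_batt)): ∅.
States satisfying EF AG (low_batt → AF (¬armed → ¬low_batt)): ∅.

none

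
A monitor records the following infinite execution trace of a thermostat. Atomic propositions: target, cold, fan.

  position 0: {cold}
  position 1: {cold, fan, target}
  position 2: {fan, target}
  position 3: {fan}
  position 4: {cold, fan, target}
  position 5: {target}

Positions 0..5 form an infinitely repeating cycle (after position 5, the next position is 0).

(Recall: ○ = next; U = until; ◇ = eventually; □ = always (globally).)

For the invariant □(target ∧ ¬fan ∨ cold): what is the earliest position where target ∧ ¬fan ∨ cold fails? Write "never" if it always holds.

Check target ∧ ¬fan ∨ cold at each position in order: 0 ✓, 1 ✓.
At position 2 the labels are {fan, target}, so target ∧ ¬fan ∨ cold is false there. This is the first violation.

2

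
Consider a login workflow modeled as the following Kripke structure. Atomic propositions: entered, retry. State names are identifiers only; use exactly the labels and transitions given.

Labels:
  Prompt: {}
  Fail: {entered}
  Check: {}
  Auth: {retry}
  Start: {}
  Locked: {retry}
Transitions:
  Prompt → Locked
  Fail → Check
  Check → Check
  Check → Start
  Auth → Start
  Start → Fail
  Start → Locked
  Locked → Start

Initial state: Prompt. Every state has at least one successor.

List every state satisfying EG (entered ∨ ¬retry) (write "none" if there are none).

States satisfying entered ∨ ¬retry: {Prompt, Fail, Check, Start}.
States satisfying EG (entered ∨ ¬retry): {Fail, Check, Start}.

{Fail, Check, Start}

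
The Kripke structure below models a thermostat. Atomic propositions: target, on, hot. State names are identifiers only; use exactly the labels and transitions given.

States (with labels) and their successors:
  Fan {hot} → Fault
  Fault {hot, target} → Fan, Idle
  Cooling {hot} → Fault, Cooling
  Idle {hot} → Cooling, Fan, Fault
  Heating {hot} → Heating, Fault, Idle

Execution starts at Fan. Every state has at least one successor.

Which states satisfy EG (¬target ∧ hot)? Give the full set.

States satisfying ¬target ∧ hot: {Fan, Cooling, Idle, Heating}.
States satisfying EG (¬target ∧ hot): {Cooling, Idle, Heating}.

{Cooling, Idle, Heating}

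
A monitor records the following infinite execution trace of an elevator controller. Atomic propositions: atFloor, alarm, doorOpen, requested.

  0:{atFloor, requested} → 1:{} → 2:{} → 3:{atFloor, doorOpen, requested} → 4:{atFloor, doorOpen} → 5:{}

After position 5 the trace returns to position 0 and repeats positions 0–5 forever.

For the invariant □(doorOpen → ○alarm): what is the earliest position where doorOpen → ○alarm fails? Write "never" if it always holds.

3

Check doorOpen → ○alarm at each position in order: 0 ✓, 1 ✓, 2 ✓.
At position 3 the labels are {atFloor, doorOpen, requested} and the next position 4 has {atFloor, doorOpen}, so doorOpen → ○alarm is false there. This is the first violation.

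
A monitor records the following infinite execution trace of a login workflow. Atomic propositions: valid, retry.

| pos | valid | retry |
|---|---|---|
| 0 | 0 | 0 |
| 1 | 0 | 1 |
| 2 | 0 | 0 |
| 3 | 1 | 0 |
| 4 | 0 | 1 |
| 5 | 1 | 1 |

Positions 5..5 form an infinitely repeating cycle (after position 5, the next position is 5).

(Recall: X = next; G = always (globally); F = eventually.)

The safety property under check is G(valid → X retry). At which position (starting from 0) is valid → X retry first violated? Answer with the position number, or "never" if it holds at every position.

valid → X retry holds at every position 0..5, and those are all the positions the trace ever visits, so the invariant G(valid → X retry) is never violated.

never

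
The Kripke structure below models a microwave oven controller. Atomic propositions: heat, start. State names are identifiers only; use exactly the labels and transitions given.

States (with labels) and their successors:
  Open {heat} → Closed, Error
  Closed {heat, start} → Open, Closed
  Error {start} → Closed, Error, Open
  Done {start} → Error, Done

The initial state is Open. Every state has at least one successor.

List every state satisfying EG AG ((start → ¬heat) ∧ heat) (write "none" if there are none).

none

States satisfying AG ((start → ¬heat) ∧ heat): ∅.
States satisfying EG AG ((start → ¬heat) ∧ heat): ∅.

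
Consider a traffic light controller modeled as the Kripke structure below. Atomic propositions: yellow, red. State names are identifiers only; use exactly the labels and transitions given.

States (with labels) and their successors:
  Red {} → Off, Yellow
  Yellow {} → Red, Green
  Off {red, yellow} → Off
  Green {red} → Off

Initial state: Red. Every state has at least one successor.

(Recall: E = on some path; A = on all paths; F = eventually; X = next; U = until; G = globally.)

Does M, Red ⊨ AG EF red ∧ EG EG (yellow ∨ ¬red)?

States satisfying EF red: {Red, Yellow, Off, Green}.
States satisfying AG EF red: {Red, Yellow, Off, Green}.
States satisfying EG (yellow ∨ ¬red): {Red, Yellow, Off}.
States satisfying EG EG (yellow ∨ ¬red): {Red, Yellow, Off}.
States satisfying AG EF red ∧ EG EG (yellow ∨ ¬red): {Red, Yellow, Off}.
Red ∈ Sat(AG EF red ∧ EG EG (yellow ∨ ¬red)).

Holds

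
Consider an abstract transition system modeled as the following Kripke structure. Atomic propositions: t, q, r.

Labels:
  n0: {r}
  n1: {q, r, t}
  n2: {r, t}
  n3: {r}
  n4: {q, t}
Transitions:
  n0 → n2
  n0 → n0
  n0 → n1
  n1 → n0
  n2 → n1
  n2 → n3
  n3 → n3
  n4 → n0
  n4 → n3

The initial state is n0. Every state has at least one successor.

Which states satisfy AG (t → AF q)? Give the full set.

States satisfying t → AF q: {n0, n1, n3, n4}.
States satisfying AG (t → AF q): {n3}.

{n3}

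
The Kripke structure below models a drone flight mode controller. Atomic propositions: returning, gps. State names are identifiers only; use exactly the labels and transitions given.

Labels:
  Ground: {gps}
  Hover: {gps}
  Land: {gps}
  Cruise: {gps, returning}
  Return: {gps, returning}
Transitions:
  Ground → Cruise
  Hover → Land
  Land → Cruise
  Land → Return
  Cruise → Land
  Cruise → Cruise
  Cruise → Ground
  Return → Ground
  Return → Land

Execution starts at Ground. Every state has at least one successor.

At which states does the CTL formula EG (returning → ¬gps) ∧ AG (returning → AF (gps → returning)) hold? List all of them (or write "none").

States satisfying returning → ¬gps: {Ground, Hover, Land}.
States satisfying EG (returning → ¬gps): ∅.
States satisfying returning → AF (gps → returning): {Ground, Hover, Land, Cruise, Return}.
States satisfying AG (returning → AF (gps → returning)): {Ground, Hover, Land, Cruise, Return}.
States satisfying EG (returning → ¬gps) ∧ AG (returning → AF (gps → returning)): ∅.

none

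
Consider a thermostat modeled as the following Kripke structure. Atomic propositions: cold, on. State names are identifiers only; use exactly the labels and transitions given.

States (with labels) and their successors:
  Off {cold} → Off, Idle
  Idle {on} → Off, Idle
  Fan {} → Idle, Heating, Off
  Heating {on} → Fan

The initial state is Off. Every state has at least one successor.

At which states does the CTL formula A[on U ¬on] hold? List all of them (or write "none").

{Off, Fan, Heating}

States satisfying on: {Idle, Heating}.
States satisfying ¬on: {Off, Fan}.
States satisfying A[on U ¬on]: {Off, Fan, Heating}.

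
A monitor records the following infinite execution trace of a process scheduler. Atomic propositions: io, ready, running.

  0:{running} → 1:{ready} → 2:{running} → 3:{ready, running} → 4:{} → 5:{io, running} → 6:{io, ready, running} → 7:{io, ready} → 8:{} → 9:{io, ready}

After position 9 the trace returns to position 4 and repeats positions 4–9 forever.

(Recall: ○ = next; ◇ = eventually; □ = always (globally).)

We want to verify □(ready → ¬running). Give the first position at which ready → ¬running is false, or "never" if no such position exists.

Check ready → ¬running at each position in order: 0 ✓, 1 ✓, 2 ✓.
At position 3 the labels are {ready, running}, so ready → ¬running is false there. This is the first violation.

3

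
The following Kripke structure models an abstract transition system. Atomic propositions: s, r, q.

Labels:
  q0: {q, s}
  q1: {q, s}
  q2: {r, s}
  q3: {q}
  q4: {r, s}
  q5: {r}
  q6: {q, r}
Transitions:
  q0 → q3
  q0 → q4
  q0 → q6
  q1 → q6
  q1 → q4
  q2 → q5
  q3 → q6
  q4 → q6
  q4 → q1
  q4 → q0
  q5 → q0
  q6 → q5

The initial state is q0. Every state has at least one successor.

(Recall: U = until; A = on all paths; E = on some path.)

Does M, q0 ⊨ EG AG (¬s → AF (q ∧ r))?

States satisfying AG (¬s → AF (q ∧ r)): ∅.
States satisfying EG AG (¬s → AF (q ∧ r)): ∅.
No suitable path/successor from q0 witnesses the formula.
q0 ∉ Sat(EG AG (¬s → AF (q ∧ r))).

Violated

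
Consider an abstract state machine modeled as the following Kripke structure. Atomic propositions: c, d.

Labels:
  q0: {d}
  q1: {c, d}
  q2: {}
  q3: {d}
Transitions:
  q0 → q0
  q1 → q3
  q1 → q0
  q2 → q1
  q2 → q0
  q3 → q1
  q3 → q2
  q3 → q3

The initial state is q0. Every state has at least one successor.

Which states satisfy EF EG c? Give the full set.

none

States satisfying EG c: ∅.
States satisfying EF EG c: ∅.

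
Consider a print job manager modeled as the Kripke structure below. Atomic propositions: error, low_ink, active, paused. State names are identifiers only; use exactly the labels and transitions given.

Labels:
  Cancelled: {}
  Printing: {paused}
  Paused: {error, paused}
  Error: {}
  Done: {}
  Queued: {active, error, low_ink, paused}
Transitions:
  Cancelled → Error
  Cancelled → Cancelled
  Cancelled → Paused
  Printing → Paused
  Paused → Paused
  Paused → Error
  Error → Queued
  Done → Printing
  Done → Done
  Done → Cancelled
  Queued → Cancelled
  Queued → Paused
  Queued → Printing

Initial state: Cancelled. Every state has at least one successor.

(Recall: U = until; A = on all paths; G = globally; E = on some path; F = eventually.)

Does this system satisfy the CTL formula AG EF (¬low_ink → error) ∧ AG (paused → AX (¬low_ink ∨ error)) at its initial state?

States satisfying EF (¬low_ink → error): {Cancelled, Printing, Paused, Error, Done, Queued}.
States satisfying AG EF (¬low_ink → error): {Cancelled, Printing, Paused, Error, Done, Queued}.
States satisfying paused → AX (¬low_ink ∨ error): {Cancelled, Printing, Paused, Error, Done, Queued}.
States satisfying AG (paused → AX (¬low_ink ∨ error)): {Cancelled, Printing, Paused, Error, Done, Queued}.
States satisfying AG EF (¬low_ink → error) ∧ AG (paused → AX (¬low_ink ∨ error)): {Cancelled, Printing, Paused, Error, Done, Queued}.
Cancelled ∈ Sat(AG EF (¬low_ink → error) ∧ AG (paused → AX (¬low_ink ∨ error))).

Yes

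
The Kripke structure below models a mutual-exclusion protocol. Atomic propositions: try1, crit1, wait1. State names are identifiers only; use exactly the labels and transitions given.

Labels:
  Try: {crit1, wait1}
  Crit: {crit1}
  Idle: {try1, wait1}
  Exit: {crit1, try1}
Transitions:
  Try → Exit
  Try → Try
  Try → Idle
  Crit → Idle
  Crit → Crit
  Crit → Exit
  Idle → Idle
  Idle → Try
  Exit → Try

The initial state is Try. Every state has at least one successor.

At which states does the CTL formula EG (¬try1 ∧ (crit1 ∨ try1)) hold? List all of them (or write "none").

States satisfying ¬try1 ∧ (crit1 ∨ try1): {Try, Crit}.
States satisfying EG (¬try1 ∧ (crit1 ∨ try1)): {Try, Crit}.

{Try, Crit}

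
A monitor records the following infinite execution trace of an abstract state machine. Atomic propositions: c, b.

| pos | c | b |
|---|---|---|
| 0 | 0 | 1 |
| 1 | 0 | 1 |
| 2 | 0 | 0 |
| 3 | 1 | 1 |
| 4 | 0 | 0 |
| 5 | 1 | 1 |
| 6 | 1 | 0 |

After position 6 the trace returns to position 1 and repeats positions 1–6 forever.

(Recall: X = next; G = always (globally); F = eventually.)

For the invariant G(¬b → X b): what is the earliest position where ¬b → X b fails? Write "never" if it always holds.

¬b → X b holds at every position 0..6, and those are all the positions the trace ever visits, so the invariant G(¬b → X b) is never violated.

never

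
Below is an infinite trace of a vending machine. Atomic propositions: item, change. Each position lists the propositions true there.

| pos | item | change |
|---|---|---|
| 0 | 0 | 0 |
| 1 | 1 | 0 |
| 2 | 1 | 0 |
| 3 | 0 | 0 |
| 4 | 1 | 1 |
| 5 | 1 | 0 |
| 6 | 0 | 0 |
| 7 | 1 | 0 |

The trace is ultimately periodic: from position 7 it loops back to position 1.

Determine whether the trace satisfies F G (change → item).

Yes

G (change → item) holds at position 0, which is reachable from 0, so F G (change → item) holds.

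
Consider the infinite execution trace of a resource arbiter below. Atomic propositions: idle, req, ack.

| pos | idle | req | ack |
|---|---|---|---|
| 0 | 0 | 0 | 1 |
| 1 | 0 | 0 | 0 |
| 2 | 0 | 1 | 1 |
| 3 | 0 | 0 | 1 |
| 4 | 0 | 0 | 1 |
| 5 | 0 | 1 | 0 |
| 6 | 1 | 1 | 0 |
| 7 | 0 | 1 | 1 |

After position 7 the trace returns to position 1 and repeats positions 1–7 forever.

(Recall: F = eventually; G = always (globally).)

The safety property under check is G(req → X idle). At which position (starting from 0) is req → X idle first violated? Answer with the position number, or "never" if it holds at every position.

2

Check req → X idle at each position in order: 0 ✓, 1 ✓.
At position 2 the labels are {ack, req} and the next position 3 has {ack}, so req → X idle is false there. This is the first violation.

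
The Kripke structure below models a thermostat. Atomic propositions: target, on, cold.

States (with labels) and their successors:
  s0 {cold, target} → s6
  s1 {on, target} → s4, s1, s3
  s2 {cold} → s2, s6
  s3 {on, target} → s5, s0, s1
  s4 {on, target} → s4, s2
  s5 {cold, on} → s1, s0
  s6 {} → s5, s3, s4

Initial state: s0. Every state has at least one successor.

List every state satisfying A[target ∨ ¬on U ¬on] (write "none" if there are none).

{s0, s2, s6}

States satisfying target ∨ ¬on: {s0, s1, s2, s3, s4, s6}.
States satisfying ¬on: {s0, s2, s6}.
States satisfying A[target ∨ ¬on U ¬on]: {s0, s2, s6}.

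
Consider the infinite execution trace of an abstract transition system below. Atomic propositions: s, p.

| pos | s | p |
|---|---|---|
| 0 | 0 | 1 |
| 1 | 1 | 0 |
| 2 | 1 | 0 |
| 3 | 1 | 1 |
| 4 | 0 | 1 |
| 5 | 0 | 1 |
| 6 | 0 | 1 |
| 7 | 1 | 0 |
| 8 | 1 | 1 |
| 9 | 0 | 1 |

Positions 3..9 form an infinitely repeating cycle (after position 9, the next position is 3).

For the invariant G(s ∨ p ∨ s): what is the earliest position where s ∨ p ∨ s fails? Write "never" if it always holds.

never

s ∨ p ∨ s holds at every position 0..9, and those are all the positions the trace ever visits, so the invariant G(s ∨ p ∨ s) is never violated.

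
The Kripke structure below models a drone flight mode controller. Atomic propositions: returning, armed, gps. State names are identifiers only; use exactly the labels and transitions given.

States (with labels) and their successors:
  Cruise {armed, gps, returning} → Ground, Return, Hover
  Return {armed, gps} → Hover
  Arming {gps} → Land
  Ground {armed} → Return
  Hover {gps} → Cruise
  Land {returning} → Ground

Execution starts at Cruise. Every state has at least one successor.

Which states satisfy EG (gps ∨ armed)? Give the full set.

States satisfying gps ∨ armed: {Cruise, Return, Arming, Ground, Hover}.
States satisfying EG (gps ∨ armed): {Cruise, Return, Ground, Hover}.

{Cruise, Return, Ground, Hover}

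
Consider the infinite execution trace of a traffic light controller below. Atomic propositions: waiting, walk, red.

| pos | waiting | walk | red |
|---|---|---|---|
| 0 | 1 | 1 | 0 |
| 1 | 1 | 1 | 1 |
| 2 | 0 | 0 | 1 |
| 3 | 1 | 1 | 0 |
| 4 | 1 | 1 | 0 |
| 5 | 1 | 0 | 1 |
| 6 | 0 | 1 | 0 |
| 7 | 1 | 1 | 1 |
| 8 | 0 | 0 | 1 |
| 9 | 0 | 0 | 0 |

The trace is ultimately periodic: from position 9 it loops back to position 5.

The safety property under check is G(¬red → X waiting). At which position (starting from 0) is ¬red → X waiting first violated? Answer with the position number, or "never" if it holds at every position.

never

¬red → X waiting holds at every position 0..9, and those are all the positions the trace ever visits, so the invariant G(¬red → X waiting) is never violated.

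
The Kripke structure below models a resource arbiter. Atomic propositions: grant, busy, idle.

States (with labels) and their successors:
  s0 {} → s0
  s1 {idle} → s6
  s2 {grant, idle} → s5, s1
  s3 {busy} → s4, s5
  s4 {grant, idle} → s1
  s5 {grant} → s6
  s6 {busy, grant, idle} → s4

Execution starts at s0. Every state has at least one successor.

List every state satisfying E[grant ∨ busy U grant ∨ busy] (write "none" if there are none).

{s2, s3, s4, s5, s6}

States satisfying grant ∨ busy: {s2, s3, s4, s5, s6}.
States satisfying E[grant ∨ busy U grant ∨ busy]: {s2, s3, s4, s5, s6}.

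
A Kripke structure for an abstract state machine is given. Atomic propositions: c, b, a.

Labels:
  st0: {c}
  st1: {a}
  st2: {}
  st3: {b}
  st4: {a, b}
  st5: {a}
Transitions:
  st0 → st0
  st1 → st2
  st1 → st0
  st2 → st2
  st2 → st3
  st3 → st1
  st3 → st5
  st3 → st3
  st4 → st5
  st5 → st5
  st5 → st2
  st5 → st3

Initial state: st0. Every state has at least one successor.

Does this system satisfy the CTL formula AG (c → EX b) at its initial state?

States satisfying c → EX b: {st1, st2, st3, st4, st5}.
States satisfying AG (c → EX b): ∅.
st0 is reachable from st0 and violates c → EX b, so AG fails at st0.
st0 ∉ Sat(AG (c → EX b)).

No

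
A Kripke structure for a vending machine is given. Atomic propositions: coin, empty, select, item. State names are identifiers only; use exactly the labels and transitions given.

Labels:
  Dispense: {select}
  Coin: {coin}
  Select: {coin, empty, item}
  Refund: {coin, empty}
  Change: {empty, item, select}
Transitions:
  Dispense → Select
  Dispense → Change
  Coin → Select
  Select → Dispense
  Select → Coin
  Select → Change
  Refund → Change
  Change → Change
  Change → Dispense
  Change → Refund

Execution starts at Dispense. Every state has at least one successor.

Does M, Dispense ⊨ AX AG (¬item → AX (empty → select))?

States satisfying AG (¬item → AX (empty → select)): ∅.
States satisfying AX AG (¬item → AX (empty → select)): ∅.
Dispense ∉ Sat(AX AG (¬item → AX (empty → select))).

No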